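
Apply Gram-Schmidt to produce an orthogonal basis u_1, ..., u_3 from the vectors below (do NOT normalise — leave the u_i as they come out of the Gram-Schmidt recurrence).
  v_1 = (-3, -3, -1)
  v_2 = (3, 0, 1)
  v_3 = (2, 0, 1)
Orthogonal basis:
  u_1 = (-3, -3, -1)
  u_2 = (27/19, -30/19, 9/19)
  u_3 = (-1/10, 0, 3/10)

Apply the Gram-Schmidt recurrence
  u_1 = v_1
  u_i = v_i − Σ_{j<i} ((v_i · u_j) / (u_j · u_j)) · u_j.

Step by step this gives:
  u_1 = (-3, -3, -1)
  u_2 = (27/19, -30/19, 9/19)
  u_3 = (-1/10, 0, 3/10)

Orthogonality check:
  u_2 · u_1 = 0 (should be 0)
  u_3 · u_1 = 0 (should be 0)
  u_3 · u_2 = 0 (should be 0)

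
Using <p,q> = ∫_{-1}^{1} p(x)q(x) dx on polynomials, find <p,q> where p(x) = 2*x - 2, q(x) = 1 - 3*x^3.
<p,q> = -32/5

Expand the product: p(x)·q(x) = -6*x^4 + 6*x^3 + 2*x - 2.
∫_{-1}^{1} of each monomial x^k gives [2/(k+1) if k even, 0 if k odd]. Integrating term-by-term (or equivalently evaluating the antiderivative F(x) = -6*x^5/5 + 3*x^4/2 + x^2 - 2*x at the endpoints):
  F(1) − F(−1) = -7/10 − (57/10) = -32/5.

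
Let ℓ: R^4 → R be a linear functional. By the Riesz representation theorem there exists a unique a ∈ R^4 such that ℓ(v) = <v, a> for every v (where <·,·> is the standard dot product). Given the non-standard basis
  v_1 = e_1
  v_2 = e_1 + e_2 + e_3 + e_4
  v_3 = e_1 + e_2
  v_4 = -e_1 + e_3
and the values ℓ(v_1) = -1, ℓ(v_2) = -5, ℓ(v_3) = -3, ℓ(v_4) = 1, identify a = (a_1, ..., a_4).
a = (-1, -2, 0, -2)

Write a = (a_1, ..., a_4) in the standard basis. For each basis vector v_i, ℓ(v_i) = <v_i, a> is a linear equation in the a_j's. Collect the n equations into a matrix system V a = ℓ, where row i of V is v_i (expressed in the standard basis). Since V is invertible (lower-triangular with 1s on the diagonal, up to permutation), solve by back-substitution:
  V =
[[1, 0, 0, 0],
 [1, 1, 1, 1],
 [1, 1, 0, 0],
 [-1, 0, 1, 0]]
  V a = (-1, -5, -3, 1)
Solving gives a = (-1, -2, 0, -2).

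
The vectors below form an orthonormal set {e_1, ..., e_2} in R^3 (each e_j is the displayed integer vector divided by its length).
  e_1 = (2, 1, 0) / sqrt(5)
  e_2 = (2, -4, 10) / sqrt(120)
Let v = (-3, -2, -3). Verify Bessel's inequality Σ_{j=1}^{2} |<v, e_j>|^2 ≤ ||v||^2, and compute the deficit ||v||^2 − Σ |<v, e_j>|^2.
Σ |<v, e_j>|^2 = 58/3; ||v||^2 = 22; deficit = 8/3

Write each e_j = u_j / sqrt(<u_j, u_j>) where u_j is the displayed integer vector. Then <v, e_j> = <v, u_j> / sqrt(<u_j, u_j>), so |<v, e_j>|^2 = <v, u_j>^2 / <u_j, u_j>.
Coefficients: <v, e_1> = -8/sqrt(5), <v, e_2> = -28/sqrt(120).
Square and sum: Σ |<v, e_j>|^2 = 58/3.
Compute ||v||^2 = v·v = 22.
Deficit = 22 − 58/3 = 8/3 ≥ 0, confirming Bessel's inequality. (The deficit equals ||v − Σ <v,e_j> e_j||^2, the squared distance from v to span{e_j}.)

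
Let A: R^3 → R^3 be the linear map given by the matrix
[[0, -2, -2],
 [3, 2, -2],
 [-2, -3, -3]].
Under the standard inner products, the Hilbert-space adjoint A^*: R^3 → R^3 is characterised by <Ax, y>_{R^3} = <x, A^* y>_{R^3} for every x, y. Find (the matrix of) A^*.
A^* = A^T =
[[0, 3, -2],
 [-2, 2, -3],
 [-2, -2, -3]]

For real matrices with standard dot products, the defining identity <Ax, y> = <x, A^* y> gives (Ax)^T y = x^T (A^*) y, i.e. x^T A^T y = x^T (A^*) y. Since this holds for all x, y, we must have A^* = A^T. Therefore
A^* =
[[0, 3, -2],
 [-2, 2, -3],
 [-2, -2, -3]].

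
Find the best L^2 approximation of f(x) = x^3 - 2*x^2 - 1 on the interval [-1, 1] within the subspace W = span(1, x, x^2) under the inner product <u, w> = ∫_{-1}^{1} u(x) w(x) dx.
g(x) = -2*x^2 + 3*x/5 - 1

The best approximation g ∈ W is the orthogonal projection of f onto W. Writing g = a_0 + a_1 x + a_2 x^2, the coefficients solve the normal equations G · a = b where
  G_{ij} = <φ_i, φ_j> and b_i = <f, φ_i>, with φ_0 = 1, φ_1 = x, φ_2 = x^2.
G =
  [2, 0, 2/3]
  [0, 2/3, 0]
  [2/3, 0, 2/5],
b = (-10/3, 2/5, -22/15).
Solving gives a_0 = -1, a_1 = 3/5, a_2 = -2, so
  g(x) = -2*x^2 + 3*x/5 - 1.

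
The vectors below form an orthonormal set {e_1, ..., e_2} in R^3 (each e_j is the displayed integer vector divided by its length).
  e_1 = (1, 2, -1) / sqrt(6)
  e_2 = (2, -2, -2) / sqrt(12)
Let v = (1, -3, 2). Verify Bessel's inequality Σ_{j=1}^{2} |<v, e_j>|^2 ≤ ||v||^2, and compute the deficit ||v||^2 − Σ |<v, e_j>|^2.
Σ |<v, e_j>|^2 = 19/2; ||v||^2 = 14; deficit = 9/2

Write each e_j = u_j / sqrt(<u_j, u_j>) where u_j is the displayed integer vector. Then <v, e_j> = <v, u_j> / sqrt(<u_j, u_j>), so |<v, e_j>|^2 = <v, u_j>^2 / <u_j, u_j>.
Coefficients: <v, e_1> = -7/sqrt(6), <v, e_2> = 4/sqrt(12).
Square and sum: Σ |<v, e_j>|^2 = 19/2.
Compute ||v||^2 = v·v = 14.
Deficit = 14 − 19/2 = 9/2 ≥ 0, confirming Bessel's inequality. (The deficit equals ||v − Σ <v,e_j> e_j||^2, the squared distance from v to span{e_j}.)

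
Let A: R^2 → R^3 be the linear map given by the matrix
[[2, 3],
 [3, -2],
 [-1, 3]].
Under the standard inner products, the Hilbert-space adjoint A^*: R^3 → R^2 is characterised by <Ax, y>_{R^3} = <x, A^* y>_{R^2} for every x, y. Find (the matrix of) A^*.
A^* = A^T =
[[2, 3, -1],
 [3, -2, 3]]

For real matrices with standard dot products, the defining identity <Ax, y> = <x, A^* y> gives (Ax)^T y = x^T (A^*) y, i.e. x^T A^T y = x^T (A^*) y. Since this holds for all x, y, we must have A^* = A^T. Therefore
A^* =
[[2, 3, -1],
 [3, -2, 3]].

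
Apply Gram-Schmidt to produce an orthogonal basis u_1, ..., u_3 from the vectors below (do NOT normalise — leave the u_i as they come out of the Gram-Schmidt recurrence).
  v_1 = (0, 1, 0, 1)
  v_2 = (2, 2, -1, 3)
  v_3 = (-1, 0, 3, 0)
Orthogonal basis:
  u_1 = (0, 1, 0, 1)
  u_2 = (2, -1/2, -1, 1/2)
  u_3 = (9/11, -5/11, 23/11, 5/11)

Apply the Gram-Schmidt recurrence
  u_1 = v_1
  u_i = v_i − Σ_{j<i} ((v_i · u_j) / (u_j · u_j)) · u_j.

Step by step this gives:
  u_1 = (0, 1, 0, 1)
  u_2 = (2, -1/2, -1, 1/2)
  u_3 = (9/11, -5/11, 23/11, 5/11)

Orthogonality check:
  u_2 · u_1 = 0 (should be 0)
  u_3 · u_1 = 0 (should be 0)
  u_3 · u_2 = 0 (should be 0)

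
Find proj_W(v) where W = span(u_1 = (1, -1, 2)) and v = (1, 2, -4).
proj_W(v) = (-3/2, 3/2, -3)

Set up U = [u_1 | ... | u_1] ∈ R^(3×1). The projector onto W = col(U) is P = U (U^T U)^(-1) U^T.
Compute U^T U =
  [6],
and U^T v = (-9).
Solve U^T U · c = U^T v for the coefficients: c = (-3/2). The projection is proj_W(v) = U c.
Check: (v - proj_W(v)) · u_1 = 0  (should be 0).
Result: proj_W(v) = (-3/2, 3/2, -3).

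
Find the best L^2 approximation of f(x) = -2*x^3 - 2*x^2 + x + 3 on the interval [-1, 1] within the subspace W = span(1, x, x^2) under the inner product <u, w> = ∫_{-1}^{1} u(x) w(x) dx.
g(x) = -2*x^2 - x/5 + 3

The best approximation g ∈ W is the orthogonal projection of f onto W. Writing g = a_0 + a_1 x + a_2 x^2, the coefficients solve the normal equations G · a = b where
  G_{ij} = <φ_i, φ_j> and b_i = <f, φ_i>, with φ_0 = 1, φ_1 = x, φ_2 = x^2.
G =
  [2, 0, 2/3]
  [0, 2/3, 0]
  [2/3, 0, 2/5],
b = (14/3, -2/15, 6/5).
Solving gives a_0 = 3, a_1 = -1/5, a_2 = -2, so
  g(x) = -2*x^2 - x/5 + 3.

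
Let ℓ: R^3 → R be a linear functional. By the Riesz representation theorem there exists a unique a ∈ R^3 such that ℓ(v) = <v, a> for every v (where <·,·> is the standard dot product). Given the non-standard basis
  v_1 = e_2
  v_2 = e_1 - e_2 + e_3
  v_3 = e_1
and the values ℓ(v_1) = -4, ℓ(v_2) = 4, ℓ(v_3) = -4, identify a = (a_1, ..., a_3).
a = (-4, -4, 4)

Write a = (a_1, ..., a_3) in the standard basis. For each basis vector v_i, ℓ(v_i) = <v_i, a> is a linear equation in the a_j's. Collect the n equations into a matrix system V a = ℓ, where row i of V is v_i (expressed in the standard basis). Since V is invertible (lower-triangular with 1s on the diagonal, up to permutation), solve by back-substitution:
  V =
[[0, 1, 0],
 [1, -1, 1],
 [1, 0, 0]]
  V a = (-4, 4, -4)
Solving gives a = (-4, -4, 4).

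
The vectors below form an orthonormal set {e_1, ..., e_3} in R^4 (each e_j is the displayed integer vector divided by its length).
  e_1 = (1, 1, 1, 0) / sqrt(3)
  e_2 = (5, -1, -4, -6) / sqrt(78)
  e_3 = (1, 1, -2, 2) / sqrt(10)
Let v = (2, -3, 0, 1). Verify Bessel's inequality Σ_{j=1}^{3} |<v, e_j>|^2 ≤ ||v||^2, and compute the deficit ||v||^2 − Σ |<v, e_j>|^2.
Σ |<v, e_j>|^2 = 69/65; ||v||^2 = 14; deficit = 841/65

Write each e_j = u_j / sqrt(<u_j, u_j>) where u_j is the displayed integer vector. Then <v, e_j> = <v, u_j> / sqrt(<u_j, u_j>), so |<v, e_j>|^2 = <v, u_j>^2 / <u_j, u_j>.
Coefficients: <v, e_1> = -1/sqrt(3), <v, e_2> = 7/sqrt(78), <v, e_3> = 1/sqrt(10).
Square and sum: Σ |<v, e_j>|^2 = 69/65.
Compute ||v||^2 = v·v = 14.
Deficit = 14 − 69/65 = 841/65 ≥ 0, confirming Bessel's inequality. (The deficit equals ||v − Σ <v,e_j> e_j||^2, the squared distance from v to span{e_j}.)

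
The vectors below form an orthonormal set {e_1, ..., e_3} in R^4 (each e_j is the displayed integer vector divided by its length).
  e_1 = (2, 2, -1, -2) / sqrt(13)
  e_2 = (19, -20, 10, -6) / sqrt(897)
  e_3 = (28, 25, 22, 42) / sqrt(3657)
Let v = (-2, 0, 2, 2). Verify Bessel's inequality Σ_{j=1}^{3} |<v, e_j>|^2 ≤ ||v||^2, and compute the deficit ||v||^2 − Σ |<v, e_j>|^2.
Σ |<v, e_j>|^2 = 536/53; ||v||^2 = 12; deficit = 100/53

Write each e_j = u_j / sqrt(<u_j, u_j>) where u_j is the displayed integer vector. Then <v, e_j> = <v, u_j> / sqrt(<u_j, u_j>), so |<v, e_j>|^2 = <v, u_j>^2 / <u_j, u_j>.
Coefficients: <v, e_1> = -10/sqrt(13), <v, e_2> = -30/sqrt(897), <v, e_3> = 72/sqrt(3657).
Square and sum: Σ |<v, e_j>|^2 = 536/53.
Compute ||v||^2 = v·v = 12.
Deficit = 12 − 536/53 = 100/53 ≥ 0, confirming Bessel's inequality. (The deficit equals ||v − Σ <v,e_j> e_j||^2, the squared distance from v to span{e_j}.)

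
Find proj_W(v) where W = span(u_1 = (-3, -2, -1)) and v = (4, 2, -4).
proj_W(v) = (18/7, 12/7, 6/7)

Set up U = [u_1 | ... | u_1] ∈ R^(3×1). The projector onto W = col(U) is P = U (U^T U)^(-1) U^T.
Compute U^T U =
  [14],
and U^T v = (-12).
Solve U^T U · c = U^T v for the coefficients: c = (-6/7). The projection is proj_W(v) = U c.
Check: (v - proj_W(v)) · u_1 = 0  (should be 0).
Result: proj_W(v) = (18/7, 12/7, 6/7).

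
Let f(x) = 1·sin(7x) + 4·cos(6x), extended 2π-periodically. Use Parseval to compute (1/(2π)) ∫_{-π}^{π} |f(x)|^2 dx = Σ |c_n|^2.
Σ |c_n|^2 = 17/2

Expand |f|^2 and use orthogonality of {sin(nx), cos(mx)} on [-π, π]:
  ∫_{-π}^{π} sin(nx)^2 dx = π, ∫ cos(mx)^2 dx = π, and cross terms integrate to 0.
So ∫_{-π}^{π} f(x)^2 dx = 1^2 · π + 4^2 · π = (1 + 16)π.
Divide by 2π: (1 + 16)/2 = 17/2.
By Parseval, this equals Σ |c_n|^2.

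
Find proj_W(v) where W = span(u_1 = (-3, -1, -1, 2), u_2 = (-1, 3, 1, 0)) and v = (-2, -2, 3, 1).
proj_W(v) = (-55/41, -25/41, -21/41, 38/41)

Set up U = [u_1 | ... | u_2] ∈ R^(4×2). The projector onto W = col(U) is P = U (U^T U)^(-1) U^T.
Compute U^T U =
  [15, -1]
  [-1, 11],
and U^T v = (7, -1).
Solve U^T U · c = U^T v for the coefficients: c = (19/41, -2/41). The projection is proj_W(v) = U c.
Check: (v - proj_W(v)) · u_1 = 0  (should be 0).
Check: (v - proj_W(v)) · u_2 = 0  (should be 0).
Result: proj_W(v) = (-55/41, -25/41, -21/41, 38/41).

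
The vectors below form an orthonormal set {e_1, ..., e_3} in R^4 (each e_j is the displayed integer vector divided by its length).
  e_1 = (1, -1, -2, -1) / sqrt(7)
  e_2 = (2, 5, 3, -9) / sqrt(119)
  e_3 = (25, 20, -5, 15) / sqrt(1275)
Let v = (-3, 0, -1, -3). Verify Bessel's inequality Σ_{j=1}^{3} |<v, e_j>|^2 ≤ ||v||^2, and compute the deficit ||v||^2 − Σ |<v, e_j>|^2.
Σ |<v, e_j>|^2 = 41/3; ||v||^2 = 19; deficit = 16/3

Write each e_j = u_j / sqrt(<u_j, u_j>) where u_j is the displayed integer vector. Then <v, e_j> = <v, u_j> / sqrt(<u_j, u_j>), so |<v, e_j>|^2 = <v, u_j>^2 / <u_j, u_j>.
Coefficients: <v, e_1> = 2/sqrt(7), <v, e_2> = 18/sqrt(119), <v, e_3> = -115/sqrt(1275).
Square and sum: Σ |<v, e_j>|^2 = 41/3.
Compute ||v||^2 = v·v = 19.
Deficit = 19 − 41/3 = 16/3 ≥ 0, confirming Bessel's inequality. (The deficit equals ||v − Σ <v,e_j> e_j||^2, the squared distance from v to span{e_j}.)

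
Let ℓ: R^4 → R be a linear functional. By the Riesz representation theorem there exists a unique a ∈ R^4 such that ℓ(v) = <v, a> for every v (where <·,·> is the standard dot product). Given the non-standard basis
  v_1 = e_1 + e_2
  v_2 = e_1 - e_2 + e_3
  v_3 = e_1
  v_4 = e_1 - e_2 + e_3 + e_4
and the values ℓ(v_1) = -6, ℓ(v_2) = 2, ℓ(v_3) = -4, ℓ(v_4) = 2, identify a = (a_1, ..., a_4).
a = (-4, -2, 4, 0)

Write a = (a_1, ..., a_4) in the standard basis. For each basis vector v_i, ℓ(v_i) = <v_i, a> is a linear equation in the a_j's. Collect the n equations into a matrix system V a = ℓ, where row i of V is v_i (expressed in the standard basis). Since V is invertible (lower-triangular with 1s on the diagonal, up to permutation), solve by back-substitution:
  V =
[[1, 1, 0, 0],
 [1, -1, 1, 0],
 [1, 0, 0, 0],
 [1, -1, 1, 1]]
  V a = (-6, 2, -4, 2)
Solving gives a = (-4, -2, 4, 0).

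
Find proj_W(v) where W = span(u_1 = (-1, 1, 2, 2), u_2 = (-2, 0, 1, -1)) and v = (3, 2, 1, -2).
proj_W(v) = (15/14, -3/14, -6/7, 0)

Set up U = [u_1 | ... | u_2] ∈ R^(4×2). The projector onto W = col(U) is P = U (U^T U)^(-1) U^T.
Compute U^T U =
  [10, 2]
  [2, 6],
and U^T v = (-3, -3).
Solve U^T U · c = U^T v for the coefficients: c = (-3/14, -3/7). The projection is proj_W(v) = U c.
Check: (v - proj_W(v)) · u_1 = 0  (should be 0).
Check: (v - proj_W(v)) · u_2 = 0  (should be 0).
Result: proj_W(v) = (15/14, -3/14, -6/7, 0).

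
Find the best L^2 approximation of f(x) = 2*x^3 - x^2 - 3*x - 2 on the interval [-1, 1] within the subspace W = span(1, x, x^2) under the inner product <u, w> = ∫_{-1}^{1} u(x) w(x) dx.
g(x) = -x^2 - 9*x/5 - 2

The best approximation g ∈ W is the orthogonal projection of f onto W. Writing g = a_0 + a_1 x + a_2 x^2, the coefficients solve the normal equations G · a = b where
  G_{ij} = <φ_i, φ_j> and b_i = <f, φ_i>, with φ_0 = 1, φ_1 = x, φ_2 = x^2.
G =
  [2, 0, 2/3]
  [0, 2/3, 0]
  [2/3, 0, 2/5],
b = (-14/3, -6/5, -26/15).
Solving gives a_0 = -2, a_1 = -9/5, a_2 = -1, so
  g(x) = -x^2 - 9*x/5 - 2.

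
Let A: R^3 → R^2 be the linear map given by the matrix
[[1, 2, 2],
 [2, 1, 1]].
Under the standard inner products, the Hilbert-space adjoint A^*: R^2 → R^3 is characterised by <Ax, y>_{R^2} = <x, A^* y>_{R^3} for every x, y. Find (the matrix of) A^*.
A^* = A^T =
[[1, 2],
 [2, 1],
 [2, 1]]

For real matrices with standard dot products, the defining identity <Ax, y> = <x, A^* y> gives (Ax)^T y = x^T (A^*) y, i.e. x^T A^T y = x^T (A^*) y. Since this holds for all x, y, we must have A^* = A^T. Therefore
A^* =
[[1, 2],
 [2, 1],
 [2, 1]].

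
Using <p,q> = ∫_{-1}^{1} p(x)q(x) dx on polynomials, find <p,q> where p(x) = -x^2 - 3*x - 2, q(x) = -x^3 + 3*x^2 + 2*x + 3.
<p,q> = -22

Expand the product: p(x)·q(x) = x^5 - 9*x^3 - 15*x^2 - 13*x - 6.
∫_{-1}^{1} of each monomial x^k gives [2/(k+1) if k even, 0 if k odd]. Integrating term-by-term (or equivalently evaluating the antiderivative F(x) = x^6/6 - 9*x^4/4 - 5*x^3 - 13*x^2/2 - 6*x at the endpoints):
  F(1) − F(−1) = -235/12 − (29/12) = -22.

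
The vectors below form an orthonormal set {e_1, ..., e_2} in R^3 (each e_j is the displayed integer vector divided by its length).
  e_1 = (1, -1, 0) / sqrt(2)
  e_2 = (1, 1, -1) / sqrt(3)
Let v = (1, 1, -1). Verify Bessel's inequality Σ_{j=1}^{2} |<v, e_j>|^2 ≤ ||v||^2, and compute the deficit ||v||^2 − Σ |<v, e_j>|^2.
Σ |<v, e_j>|^2 = 3; ||v||^2 = 3; deficit = 0

Write each e_j = u_j / sqrt(<u_j, u_j>) where u_j is the displayed integer vector. Then <v, e_j> = <v, u_j> / sqrt(<u_j, u_j>), so |<v, e_j>|^2 = <v, u_j>^2 / <u_j, u_j>.
Coefficients: <v, e_1> = 0/sqrt(2), <v, e_2> = 3/sqrt(3).
Square and sum: Σ |<v, e_j>|^2 = 3.
Compute ||v||^2 = v·v = 3.
Deficit = 3 − 3 = 0 ≥ 0, confirming Bessel's inequality. (The deficit equals ||v − Σ <v,e_j> e_j||^2, the squared distance from v to span{e_j}.)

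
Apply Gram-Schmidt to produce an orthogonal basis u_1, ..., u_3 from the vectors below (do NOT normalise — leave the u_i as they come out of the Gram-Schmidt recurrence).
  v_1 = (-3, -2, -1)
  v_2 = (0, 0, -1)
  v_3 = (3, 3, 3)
Orthogonal basis:
  u_1 = (-3, -2, -1)
  u_2 = (3/14, 1/7, -13/14)
  u_3 = (-6/13, 9/13, 0)

Apply the Gram-Schmidt recurrence
  u_1 = v_1
  u_i = v_i − Σ_{j<i} ((v_i · u_j) / (u_j · u_j)) · u_j.

Step by step this gives:
  u_1 = (-3, -2, -1)
  u_2 = (3/14, 1/7, -13/14)
  u_3 = (-6/13, 9/13, 0)

Orthogonality check:
  u_2 · u_1 = 0 (should be 0)
  u_3 · u_1 = 0 (should be 0)
  u_3 · u_2 = 0 (should be 0)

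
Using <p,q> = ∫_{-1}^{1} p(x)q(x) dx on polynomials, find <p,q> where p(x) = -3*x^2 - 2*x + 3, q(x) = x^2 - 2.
<p,q> = -36/5

Expand the product: p(x)·q(x) = -3*x^4 - 2*x^3 + 9*x^2 + 4*x - 6.
∫_{-1}^{1} of each monomial x^k gives [2/(k+1) if k even, 0 if k odd]. Integrating term-by-term (or equivalently evaluating the antiderivative F(x) = -3*x^5/5 - x^4/2 + 3*x^3 + 2*x^2 - 6*x at the endpoints):
  F(1) − F(−1) = -21/10 − (51/10) = -36/5.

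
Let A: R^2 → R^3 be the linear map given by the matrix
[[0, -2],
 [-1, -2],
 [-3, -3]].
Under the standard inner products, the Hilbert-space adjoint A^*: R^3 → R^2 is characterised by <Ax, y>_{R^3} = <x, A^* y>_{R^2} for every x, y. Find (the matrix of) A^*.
A^* = A^T =
[[0, -1, -3],
 [-2, -2, -3]]

For real matrices with standard dot products, the defining identity <Ax, y> = <x, A^* y> gives (Ax)^T y = x^T (A^*) y, i.e. x^T A^T y = x^T (A^*) y. Since this holds for all x, y, we must have A^* = A^T. Therefore
A^* =
[[0, -1, -3],
 [-2, -2, -3]].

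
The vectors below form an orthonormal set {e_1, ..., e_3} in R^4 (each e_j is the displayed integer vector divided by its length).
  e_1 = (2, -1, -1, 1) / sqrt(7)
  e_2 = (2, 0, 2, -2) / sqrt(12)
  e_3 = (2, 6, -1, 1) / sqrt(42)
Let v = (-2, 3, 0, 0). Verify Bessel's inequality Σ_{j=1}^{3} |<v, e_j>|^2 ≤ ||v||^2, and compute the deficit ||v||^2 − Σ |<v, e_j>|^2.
Σ |<v, e_j>|^2 = 13; ||v||^2 = 13; deficit = 0

Write each e_j = u_j / sqrt(<u_j, u_j>) where u_j is the displayed integer vector. Then <v, e_j> = <v, u_j> / sqrt(<u_j, u_j>), so |<v, e_j>|^2 = <v, u_j>^2 / <u_j, u_j>.
Coefficients: <v, e_1> = -7/sqrt(7), <v, e_2> = -4/sqrt(12), <v, e_3> = 14/sqrt(42).
Square and sum: Σ |<v, e_j>|^2 = 13.
Compute ||v||^2 = v·v = 13.
Deficit = 13 − 13 = 0 ≥ 0, confirming Bessel's inequality. (The deficit equals ||v − Σ <v,e_j> e_j||^2, the squared distance from v to span{e_j}.)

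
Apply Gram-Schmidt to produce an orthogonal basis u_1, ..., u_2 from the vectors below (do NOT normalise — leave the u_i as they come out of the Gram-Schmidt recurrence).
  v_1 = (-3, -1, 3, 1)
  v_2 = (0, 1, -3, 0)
Orthogonal basis:
  u_1 = (-3, -1, 3, 1)
  u_2 = (-3/2, 1/2, -3/2, 1/2)

Apply the Gram-Schmidt recurrence
  u_1 = v_1
  u_i = v_i − Σ_{j<i} ((v_i · u_j) / (u_j · u_j)) · u_j.

Step by step this gives:
  u_1 = (-3, -1, 3, 1)
  u_2 = (-3/2, 1/2, -3/2, 1/2)

Orthogonality check:
  u_2 · u_1 = 0 (should be 0)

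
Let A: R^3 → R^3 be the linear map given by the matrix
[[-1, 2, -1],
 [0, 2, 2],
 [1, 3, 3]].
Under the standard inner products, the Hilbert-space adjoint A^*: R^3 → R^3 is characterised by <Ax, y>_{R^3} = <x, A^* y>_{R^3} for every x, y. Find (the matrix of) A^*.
A^* = A^T =
[[-1, 0, 1],
 [2, 2, 3],
 [-1, 2, 3]]

For real matrices with standard dot products, the defining identity <Ax, y> = <x, A^* y> gives (Ax)^T y = x^T (A^*) y, i.e. x^T A^T y = x^T (A^*) y. Since this holds for all x, y, we must have A^* = A^T. Therefore
A^* =
[[-1, 0, 1],
 [2, 2, 3],
 [-1, 2, 3]].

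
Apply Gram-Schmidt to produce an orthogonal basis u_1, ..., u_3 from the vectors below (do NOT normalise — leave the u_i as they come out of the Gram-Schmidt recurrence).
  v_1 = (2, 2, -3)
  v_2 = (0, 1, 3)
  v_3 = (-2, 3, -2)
Orthogonal basis:
  u_1 = (2, 2, -3)
  u_2 = (14/17, 31/17, 30/17)
  u_3 = (-360/121, 240/121, -80/121)

Apply the Gram-Schmidt recurrence
  u_1 = v_1
  u_i = v_i − Σ_{j<i} ((v_i · u_j) / (u_j · u_j)) · u_j.

Step by step this gives:
  u_1 = (2, 2, -3)
  u_2 = (14/17, 31/17, 30/17)
  u_3 = (-360/121, 240/121, -80/121)

Orthogonality check:
  u_2 · u_1 = 0 (should be 0)
  u_3 · u_1 = 0 (should be 0)
  u_3 · u_2 = 0 (should be 0)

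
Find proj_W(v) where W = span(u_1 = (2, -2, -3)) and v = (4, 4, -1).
proj_W(v) = (6/17, -6/17, -9/17)

Set up U = [u_1 | ... | u_1] ∈ R^(3×1). The projector onto W = col(U) is P = U (U^T U)^(-1) U^T.
Compute U^T U =
  [17],
and U^T v = (3).
Solve U^T U · c = U^T v for the coefficients: c = (3/17). The projection is proj_W(v) = U c.
Check: (v - proj_W(v)) · u_1 = 0  (should be 0).
Result: proj_W(v) = (6/17, -6/17, -9/17).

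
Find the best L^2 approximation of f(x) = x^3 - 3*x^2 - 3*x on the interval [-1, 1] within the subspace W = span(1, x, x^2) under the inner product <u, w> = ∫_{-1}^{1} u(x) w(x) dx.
g(x) = -3*x^2 - 12*x/5

The best approximation g ∈ W is the orthogonal projection of f onto W. Writing g = a_0 + a_1 x + a_2 x^2, the coefficients solve the normal equations G · a = b where
  G_{ij} = <φ_i, φ_j> and b_i = <f, φ_i>, with φ_0 = 1, φ_1 = x, φ_2 = x^2.
G =
  [2, 0, 2/3]
  [0, 2/3, 0]
  [2/3, 0, 2/5],
b = (-2, -8/5, -6/5).
Solving gives a_0 = 0, a_1 = -12/5, a_2 = -3, so
  g(x) = -3*x^2 - 12*x/5.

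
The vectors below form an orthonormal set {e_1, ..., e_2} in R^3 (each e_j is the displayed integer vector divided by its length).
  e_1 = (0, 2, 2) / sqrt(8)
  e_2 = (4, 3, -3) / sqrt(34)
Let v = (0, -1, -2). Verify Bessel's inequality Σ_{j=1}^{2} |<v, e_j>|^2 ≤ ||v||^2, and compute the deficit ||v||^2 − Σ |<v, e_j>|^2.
Σ |<v, e_j>|^2 = 81/17; ||v||^2 = 5; deficit = 4/17

Write each e_j = u_j / sqrt(<u_j, u_j>) where u_j is the displayed integer vector. Then <v, e_j> = <v, u_j> / sqrt(<u_j, u_j>), so |<v, e_j>|^2 = <v, u_j>^2 / <u_j, u_j>.
Coefficients: <v, e_1> = -6/sqrt(8), <v, e_2> = 3/sqrt(34).
Square and sum: Σ |<v, e_j>|^2 = 81/17.
Compute ||v||^2 = v·v = 5.
Deficit = 5 − 81/17 = 4/17 ≥ 0, confirming Bessel's inequality. (The deficit equals ||v − Σ <v,e_j> e_j||^2, the squared distance from v to span{e_j}.)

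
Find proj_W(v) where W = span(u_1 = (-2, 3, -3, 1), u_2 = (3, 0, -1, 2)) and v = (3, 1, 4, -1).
proj_W(v) = (601/321, -221/107, 610/321, -115/321)

Set up U = [u_1 | ... | u_2] ∈ R^(4×2). The projector onto W = col(U) is P = U (U^T U)^(-1) U^T.
Compute U^T U =
  [23, -1]
  [-1, 14],
and U^T v = (-16, 3).
Solve U^T U · c = U^T v for the coefficients: c = (-221/321, 53/321). The projection is proj_W(v) = U c.
Check: (v - proj_W(v)) · u_1 = 0  (should be 0).
Check: (v - proj_W(v)) · u_2 = 0  (should be 0).
Result: proj_W(v) = (601/321, -221/107, 610/321, -115/321).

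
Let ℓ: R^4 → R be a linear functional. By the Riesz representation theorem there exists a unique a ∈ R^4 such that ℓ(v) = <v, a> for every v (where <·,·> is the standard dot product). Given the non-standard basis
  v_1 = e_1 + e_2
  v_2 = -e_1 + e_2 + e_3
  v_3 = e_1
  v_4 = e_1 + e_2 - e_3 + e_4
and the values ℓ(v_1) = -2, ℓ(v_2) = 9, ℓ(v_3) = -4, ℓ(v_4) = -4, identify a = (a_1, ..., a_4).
a = (-4, 2, 3, 1)

Write a = (a_1, ..., a_4) in the standard basis. For each basis vector v_i, ℓ(v_i) = <v_i, a> is a linear equation in the a_j's. Collect the n equations into a matrix system V a = ℓ, where row i of V is v_i (expressed in the standard basis). Since V is invertible (lower-triangular with 1s on the diagonal, up to permutation), solve by back-substitution:
  V =
[[1, 1, 0, 0],
 [-1, 1, 1, 0],
 [1, 0, 0, 0],
 [1, 1, -1, 1]]
  V a = (-2, 9, -4, -4)
Solving gives a = (-4, 2, 3, 1).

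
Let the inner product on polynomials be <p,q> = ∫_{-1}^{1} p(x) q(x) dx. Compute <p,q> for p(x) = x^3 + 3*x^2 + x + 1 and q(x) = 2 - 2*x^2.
<p,q> = 64/15

Expand the product: p(x)·q(x) = -2*x^5 - 6*x^4 + 4*x^2 + 2*x + 2.
∫_{-1}^{1} of each monomial x^k gives [2/(k+1) if k even, 0 if k odd]. Integrating term-by-term (or equivalently evaluating the antiderivative F(x) = -x^6/3 - 6*x^5/5 + 4*x^3/3 + x^2 + 2*x at the endpoints):
  F(1) − F(−1) = 14/5 − (-22/15) = 64/15.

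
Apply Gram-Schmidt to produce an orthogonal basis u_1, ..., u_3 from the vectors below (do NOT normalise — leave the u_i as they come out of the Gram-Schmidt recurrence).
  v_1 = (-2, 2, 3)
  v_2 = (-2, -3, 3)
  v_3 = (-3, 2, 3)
Orthogonal basis:
  u_1 = (-2, 2, 3)
  u_2 = (-20/17, -65/17, 30/17)
  u_3 = (-9/13, 0, -6/13)

Apply the Gram-Schmidt recurrence
  u_1 = v_1
  u_i = v_i − Σ_{j<i} ((v_i · u_j) / (u_j · u_j)) · u_j.

Step by step this gives:
  u_1 = (-2, 2, 3)
  u_2 = (-20/17, -65/17, 30/17)
  u_3 = (-9/13, 0, -6/13)

Orthogonality check:
  u_2 · u_1 = 0 (should be 0)
  u_3 · u_1 = 0 (should be 0)
  u_3 · u_2 = 0 (should be 0)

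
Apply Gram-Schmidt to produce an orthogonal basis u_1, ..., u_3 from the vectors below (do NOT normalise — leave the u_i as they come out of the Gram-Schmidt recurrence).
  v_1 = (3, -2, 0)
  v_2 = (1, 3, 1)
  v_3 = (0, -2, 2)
Orthogonal basis:
  u_1 = (3, -2, 0)
  u_2 = (22/13, 33/13, 1)
  u_3 = (-28/67, -42/67, 154/67)

Apply the Gram-Schmidt recurrence
  u_1 = v_1
  u_i = v_i − Σ_{j<i} ((v_i · u_j) / (u_j · u_j)) · u_j.

Step by step this gives:
  u_1 = (3, -2, 0)
  u_2 = (22/13, 33/13, 1)
  u_3 = (-28/67, -42/67, 154/67)

Orthogonality check:
  u_2 · u_1 = 0 (should be 0)
  u_3 · u_1 = 0 (should be 0)
  u_3 · u_2 = 0 (should be 0)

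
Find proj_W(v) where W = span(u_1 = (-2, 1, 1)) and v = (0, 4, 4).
proj_W(v) = (-8/3, 4/3, 4/3)

Set up U = [u_1 | ... | u_1] ∈ R^(3×1). The projector onto W = col(U) is P = U (U^T U)^(-1) U^T.
Compute U^T U =
  [6],
and U^T v = (8).
Solve U^T U · c = U^T v for the coefficients: c = (4/3). The projection is proj_W(v) = U c.
Check: (v - proj_W(v)) · u_1 = 0  (should be 0).
Result: proj_W(v) = (-8/3, 4/3, 4/3).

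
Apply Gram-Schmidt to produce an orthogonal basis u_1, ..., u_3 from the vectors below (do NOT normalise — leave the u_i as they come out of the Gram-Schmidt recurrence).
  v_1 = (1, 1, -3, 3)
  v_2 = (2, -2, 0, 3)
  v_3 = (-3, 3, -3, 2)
Orthogonal basis:
  u_1 = (1, 1, -3, 3)
  u_2 = (31/20, -49/20, 27/20, 33/20)
  u_3 = (-576/259, -6/37, 150/259, 356/259)

Apply the Gram-Schmidt recurrence
  u_1 = v_1
  u_i = v_i − Σ_{j<i} ((v_i · u_j) / (u_j · u_j)) · u_j.

Step by step this gives:
  u_1 = (1, 1, -3, 3)
  u_2 = (31/20, -49/20, 27/20, 33/20)
  u_3 = (-576/259, -6/37, 150/259, 356/259)

Orthogonality check:
  u_2 · u_1 = 0 (should be 0)
  u_3 · u_1 = 0 (should be 0)
  u_3 · u_2 = 0 (should be 0)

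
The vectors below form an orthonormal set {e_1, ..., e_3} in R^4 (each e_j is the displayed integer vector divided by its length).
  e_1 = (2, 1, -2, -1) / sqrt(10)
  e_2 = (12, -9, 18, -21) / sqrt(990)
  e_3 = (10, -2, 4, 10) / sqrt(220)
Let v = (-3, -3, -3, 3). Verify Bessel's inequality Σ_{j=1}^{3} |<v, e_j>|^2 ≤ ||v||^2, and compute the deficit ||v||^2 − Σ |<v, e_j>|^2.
Σ |<v, e_j>|^2 = 99/5; ||v||^2 = 36; deficit = 81/5

Write each e_j = u_j / sqrt(<u_j, u_j>) where u_j is the displayed integer vector. Then <v, e_j> = <v, u_j> / sqrt(<u_j, u_j>), so |<v, e_j>|^2 = <v, u_j>^2 / <u_j, u_j>.
Coefficients: <v, e_1> = -6/sqrt(10), <v, e_2> = -126/sqrt(990), <v, e_3> = -6/sqrt(220).
Square and sum: Σ |<v, e_j>|^2 = 99/5.
Compute ||v||^2 = v·v = 36.
Deficit = 36 − 99/5 = 81/5 ≥ 0, confirming Bessel's inequality. (The deficit equals ||v − Σ <v,e_j> e_j||^2, the squared distance from v to span{e_j}.)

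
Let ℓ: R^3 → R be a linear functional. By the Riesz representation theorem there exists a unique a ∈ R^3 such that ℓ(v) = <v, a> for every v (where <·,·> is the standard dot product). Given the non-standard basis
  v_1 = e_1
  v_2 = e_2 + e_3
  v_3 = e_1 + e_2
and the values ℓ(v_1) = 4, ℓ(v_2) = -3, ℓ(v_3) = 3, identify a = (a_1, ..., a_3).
a = (4, -1, -2)

Write a = (a_1, ..., a_3) in the standard basis. For each basis vector v_i, ℓ(v_i) = <v_i, a> is a linear equation in the a_j's. Collect the n equations into a matrix system V a = ℓ, where row i of V is v_i (expressed in the standard basis). Since V is invertible (lower-triangular with 1s on the diagonal, up to permutation), solve by back-substitution:
  V =
[[1, 0, 0],
 [0, 1, 1],
 [1, 1, 0]]
  V a = (4, -3, 3)
Solving gives a = (4, -1, -2).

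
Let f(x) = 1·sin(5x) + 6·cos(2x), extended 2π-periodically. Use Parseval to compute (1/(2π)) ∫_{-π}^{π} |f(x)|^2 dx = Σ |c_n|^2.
Σ |c_n|^2 = 37/2

Expand |f|^2 and use orthogonality of {sin(nx), cos(mx)} on [-π, π]:
  ∫_{-π}^{π} sin(nx)^2 dx = π, ∫ cos(mx)^2 dx = π, and cross terms integrate to 0.
So ∫_{-π}^{π} f(x)^2 dx = 1^2 · π + 6^2 · π = (1 + 36)π.
Divide by 2π: (1 + 36)/2 = 37/2.
By Parseval, this equals Σ |c_n|^2.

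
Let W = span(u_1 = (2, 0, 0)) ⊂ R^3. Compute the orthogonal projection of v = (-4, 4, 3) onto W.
proj_W(v) = (-4, 0, 0)

Set up U = [u_1 | ... | u_1] ∈ R^(3×1). The projector onto W = col(U) is P = U (U^T U)^(-1) U^T.
Compute U^T U =
  [4],
and U^T v = (-8).
Solve U^T U · c = U^T v for the coefficients: c = (-2). The projection is proj_W(v) = U c.
Check: (v - proj_W(v)) · u_1 = 0  (should be 0).
Result: proj_W(v) = (-4, 0, 0).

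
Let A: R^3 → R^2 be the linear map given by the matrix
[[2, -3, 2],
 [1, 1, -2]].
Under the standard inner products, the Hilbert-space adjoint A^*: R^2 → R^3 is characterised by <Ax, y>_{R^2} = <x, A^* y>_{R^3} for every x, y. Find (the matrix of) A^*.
A^* = A^T =
[[2, 1],
 [-3, 1],
 [2, -2]]

For real matrices with standard dot products, the defining identity <Ax, y> = <x, A^* y> gives (Ax)^T y = x^T (A^*) y, i.e. x^T A^T y = x^T (A^*) y. Since this holds for all x, y, we must have A^* = A^T. Therefore
A^* =
[[2, 1],
 [-3, 1],
 [2, -2]].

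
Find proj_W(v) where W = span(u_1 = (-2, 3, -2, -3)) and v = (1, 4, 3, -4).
proj_W(v) = (-16/13, 24/13, -16/13, -24/13)

Set up U = [u_1 | ... | u_1] ∈ R^(4×1). The projector onto W = col(U) is P = U (U^T U)^(-1) U^T.
Compute U^T U =
  [26],
and U^T v = (16).
Solve U^T U · c = U^T v for the coefficients: c = (8/13). The projection is proj_W(v) = U c.
Check: (v - proj_W(v)) · u_1 = 0  (should be 0).
Result: proj_W(v) = (-16/13, 24/13, -16/13, -24/13).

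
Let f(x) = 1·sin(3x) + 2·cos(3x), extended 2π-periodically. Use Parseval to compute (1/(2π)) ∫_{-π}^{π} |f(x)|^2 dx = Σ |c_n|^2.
Σ |c_n|^2 = 5/2

Expand |f|^2 and use orthogonality of {sin(nx), cos(mx)} on [-π, π]:
  ∫_{-π}^{π} sin(nx)^2 dx = π, ∫ cos(mx)^2 dx = π, and cross terms integrate to 0.
So ∫_{-π}^{π} f(x)^2 dx = 1^2 · π + 2^2 · π = (1 + 4)π.
Divide by 2π: (1 + 4)/2 = 5/2.
By Parseval, this equals Σ |c_n|^2.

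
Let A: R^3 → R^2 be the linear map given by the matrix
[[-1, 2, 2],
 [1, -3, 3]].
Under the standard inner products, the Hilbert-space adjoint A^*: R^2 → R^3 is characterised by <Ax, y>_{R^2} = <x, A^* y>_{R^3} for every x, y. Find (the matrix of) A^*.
A^* = A^T =
[[-1, 1],
 [2, -3],
 [2, 3]]

For real matrices with standard dot products, the defining identity <Ax, y> = <x, A^* y> gives (Ax)^T y = x^T (A^*) y, i.e. x^T A^T y = x^T (A^*) y. Since this holds for all x, y, we must have A^* = A^T. Therefore
A^* =
[[-1, 1],
 [2, -3],
 [2, 3]].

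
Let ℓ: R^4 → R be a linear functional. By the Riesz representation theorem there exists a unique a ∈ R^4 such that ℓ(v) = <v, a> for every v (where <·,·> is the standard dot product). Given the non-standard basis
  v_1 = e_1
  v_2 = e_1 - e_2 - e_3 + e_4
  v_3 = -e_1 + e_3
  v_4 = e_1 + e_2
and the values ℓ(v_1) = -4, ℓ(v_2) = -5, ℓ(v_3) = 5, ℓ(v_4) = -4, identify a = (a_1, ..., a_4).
a = (-4, 0, 1, 0)

Write a = (a_1, ..., a_4) in the standard basis. For each basis vector v_i, ℓ(v_i) = <v_i, a> is a linear equation in the a_j's. Collect the n equations into a matrix system V a = ℓ, where row i of V is v_i (expressed in the standard basis). Since V is invertible (lower-triangular with 1s on the diagonal, up to permutation), solve by back-substitution:
  V =
[[1, 0, 0, 0],
 [1, -1, -1, 1],
 [-1, 0, 1, 0],
 [1, 1, 0, 0]]
  V a = (-4, -5, 5, -4)
Solving gives a = (-4, 0, 1, 0).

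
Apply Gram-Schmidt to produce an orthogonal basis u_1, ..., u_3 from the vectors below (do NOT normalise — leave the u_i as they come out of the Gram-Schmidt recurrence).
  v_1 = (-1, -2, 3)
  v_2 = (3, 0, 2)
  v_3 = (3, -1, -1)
Orthogonal basis:
  u_1 = (-1, -2, 3)
  u_2 = (45/14, 3/7, 19/14)
  u_3 = (116/173, -319/173, -174/173)

Apply the Gram-Schmidt recurrence
  u_1 = v_1
  u_i = v_i − Σ_{j<i} ((v_i · u_j) / (u_j · u_j)) · u_j.

Step by step this gives:
  u_1 = (-1, -2, 3)
  u_2 = (45/14, 3/7, 19/14)
  u_3 = (116/173, -319/173, -174/173)

Orthogonality check:
  u_2 · u_1 = 0 (should be 0)
  u_3 · u_1 = 0 (should be 0)
  u_3 · u_2 = 0 (should be 0)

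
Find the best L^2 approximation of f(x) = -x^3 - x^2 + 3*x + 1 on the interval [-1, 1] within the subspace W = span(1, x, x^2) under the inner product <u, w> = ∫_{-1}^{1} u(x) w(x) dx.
g(x) = -x^2 + 12*x/5 + 1

The best approximation g ∈ W is the orthogonal projection of f onto W. Writing g = a_0 + a_1 x + a_2 x^2, the coefficients solve the normal equations G · a = b where
  G_{ij} = <φ_i, φ_j> and b_i = <f, φ_i>, with φ_0 = 1, φ_1 = x, φ_2 = x^2.
G =
  [2, 0, 2/3]
  [0, 2/3, 0]
  [2/3, 0, 2/5],
b = (4/3, 8/5, 4/15).
Solving gives a_0 = 1, a_1 = 12/5, a_2 = -1, so
  g(x) = -x^2 + 12*x/5 + 1.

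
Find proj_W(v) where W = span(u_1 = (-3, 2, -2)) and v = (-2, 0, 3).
proj_W(v) = (0, 0, 0)

Set up U = [u_1 | ... | u_1] ∈ R^(3×1). The projector onto W = col(U) is P = U (U^T U)^(-1) U^T.
Compute U^T U =
  [17],
and U^T v = (0).
Solve U^T U · c = U^T v for the coefficients: c = (0). The projection is proj_W(v) = U c.
Check: (v - proj_W(v)) · u_1 = 0  (should be 0).
Result: proj_W(v) = (0, 0, 0).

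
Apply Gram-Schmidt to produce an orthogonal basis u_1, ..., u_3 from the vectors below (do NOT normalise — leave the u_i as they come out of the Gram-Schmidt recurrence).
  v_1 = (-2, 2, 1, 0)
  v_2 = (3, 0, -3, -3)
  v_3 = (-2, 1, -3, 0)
Orthogonal basis:
  u_1 = (-2, 2, 1, 0)
  u_2 = (1, 2, -2, -3)
  u_3 = (-5/3, -1/3, -8/3, 1)

Apply the Gram-Schmidt recurrence
  u_1 = v_1
  u_i = v_i − Σ_{j<i} ((v_i · u_j) / (u_j · u_j)) · u_j.

Step by step this gives:
  u_1 = (-2, 2, 1, 0)
  u_2 = (1, 2, -2, -3)
  u_3 = (-5/3, -1/3, -8/3, 1)

Orthogonality check:
  u_2 · u_1 = 0 (should be 0)
  u_3 · u_1 = 0 (should be 0)
  u_3 · u_2 = 0 (should be 0)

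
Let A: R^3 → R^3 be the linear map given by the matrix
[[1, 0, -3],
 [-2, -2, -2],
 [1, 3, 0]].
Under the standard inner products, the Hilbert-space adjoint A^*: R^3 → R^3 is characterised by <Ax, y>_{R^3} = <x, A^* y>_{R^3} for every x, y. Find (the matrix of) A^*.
A^* = A^T =
[[1, -2, 1],
 [0, -2, 3],
 [-3, -2, 0]]

For real matrices with standard dot products, the defining identity <Ax, y> = <x, A^* y> gives (Ax)^T y = x^T (A^*) y, i.e. x^T A^T y = x^T (A^*) y. Since this holds for all x, y, we must have A^* = A^T. Therefore
A^* =
[[1, -2, 1],
 [0, -2, 3],
 [-3, -2, 0]].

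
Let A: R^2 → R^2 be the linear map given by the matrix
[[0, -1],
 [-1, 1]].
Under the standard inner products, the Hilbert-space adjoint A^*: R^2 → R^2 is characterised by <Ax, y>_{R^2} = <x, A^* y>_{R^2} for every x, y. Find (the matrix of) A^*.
A^* = A^T =
[[0, -1],
 [-1, 1]]

For real matrices with standard dot products, the defining identity <Ax, y> = <x, A^* y> gives (Ax)^T y = x^T (A^*) y, i.e. x^T A^T y = x^T (A^*) y. Since this holds for all x, y, we must have A^* = A^T. Therefore
A^* =
[[0, -1],
 [-1, 1]].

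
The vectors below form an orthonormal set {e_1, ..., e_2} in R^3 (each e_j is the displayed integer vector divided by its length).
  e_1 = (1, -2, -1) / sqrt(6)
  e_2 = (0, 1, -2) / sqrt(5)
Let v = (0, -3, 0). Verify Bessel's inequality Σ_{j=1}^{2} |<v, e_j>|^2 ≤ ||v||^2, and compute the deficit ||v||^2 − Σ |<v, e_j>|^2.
Σ |<v, e_j>|^2 = 39/5; ||v||^2 = 9; deficit = 6/5

Write each e_j = u_j / sqrt(<u_j, u_j>) where u_j is the displayed integer vector. Then <v, e_j> = <v, u_j> / sqrt(<u_j, u_j>), so |<v, e_j>|^2 = <v, u_j>^2 / <u_j, u_j>.
Coefficients: <v, e_1> = 6/sqrt(6), <v, e_2> = -3/sqrt(5).
Square and sum: Σ |<v, e_j>|^2 = 39/5.
Compute ||v||^2 = v·v = 9.
Deficit = 9 − 39/5 = 6/5 ≥ 0, confirming Bessel's inequality. (The deficit equals ||v − Σ <v,e_j> e_j||^2, the squared distance from v to span{e_j}.)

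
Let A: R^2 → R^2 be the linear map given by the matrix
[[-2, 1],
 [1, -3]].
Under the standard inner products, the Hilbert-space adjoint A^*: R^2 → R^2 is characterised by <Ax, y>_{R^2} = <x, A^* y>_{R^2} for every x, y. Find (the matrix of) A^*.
A^* = A^T =
[[-2, 1],
 [1, -3]]

For real matrices with standard dot products, the defining identity <Ax, y> = <x, A^* y> gives (Ax)^T y = x^T (A^*) y, i.e. x^T A^T y = x^T (A^*) y. Since this holds for all x, y, we must have A^* = A^T. Therefore
A^* =
[[-2, 1],
 [1, -3]].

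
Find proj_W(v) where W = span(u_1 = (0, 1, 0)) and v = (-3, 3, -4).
proj_W(v) = (0, 3, 0)

Set up U = [u_1 | ... | u_1] ∈ R^(3×1). The projector onto W = col(U) is P = U (U^T U)^(-1) U^T.
Compute U^T U =
  [1],
and U^T v = (3).
Solve U^T U · c = U^T v for the coefficients: c = (3). The projection is proj_W(v) = U c.
Check: (v - proj_W(v)) · u_1 = 0  (should be 0).
Result: proj_W(v) = (0, 3, 0).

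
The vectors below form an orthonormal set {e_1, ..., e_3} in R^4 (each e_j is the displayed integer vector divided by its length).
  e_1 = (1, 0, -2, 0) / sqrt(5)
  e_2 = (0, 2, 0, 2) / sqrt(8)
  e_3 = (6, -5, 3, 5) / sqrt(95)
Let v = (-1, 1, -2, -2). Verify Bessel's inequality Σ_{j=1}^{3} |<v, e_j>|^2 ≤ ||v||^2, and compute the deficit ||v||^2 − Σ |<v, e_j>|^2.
Σ |<v, e_j>|^2 = 379/38; ||v||^2 = 10; deficit = 1/38

Write each e_j = u_j / sqrt(<u_j, u_j>) where u_j is the displayed integer vector. Then <v, e_j> = <v, u_j> / sqrt(<u_j, u_j>), so |<v, e_j>|^2 = <v, u_j>^2 / <u_j, u_j>.
Coefficients: <v, e_1> = 3/sqrt(5), <v, e_2> = -2/sqrt(8), <v, e_3> = -27/sqrt(95).
Square and sum: Σ |<v, e_j>|^2 = 379/38.
Compute ||v||^2 = v·v = 10.
Deficit = 10 − 379/38 = 1/38 ≥ 0, confirming Bessel's inequality. (The deficit equals ||v − Σ <v,e_j> e_j||^2, the squared distance from v to span{e_j}.)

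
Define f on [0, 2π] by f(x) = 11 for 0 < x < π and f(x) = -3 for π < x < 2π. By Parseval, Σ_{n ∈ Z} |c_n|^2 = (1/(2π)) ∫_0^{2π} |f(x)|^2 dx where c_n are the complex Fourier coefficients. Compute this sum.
Σ |c_n|^2 = 65

Parseval equates the L^2 energy of f (normalised by 1/(2π)) with the ℓ^2 sum of its Fourier coefficients: (1/(2π)) ∫_0^{2π} |f|^2 = Σ |c_n|^2.
Compute the left side: (1/(2π)) [∫_0^π 11^2 dx + ∫_π^{2π} (-3)^2 dx] = (1/(2π)) · (121π + 9π) = (121 + 9)/2 = 65.
So Σ_{n ∈ Z} |c_n|^2 = 65.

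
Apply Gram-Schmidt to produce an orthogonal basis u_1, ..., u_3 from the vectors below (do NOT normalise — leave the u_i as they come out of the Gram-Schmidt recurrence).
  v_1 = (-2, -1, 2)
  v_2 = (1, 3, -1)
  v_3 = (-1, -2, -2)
Orthogonal basis:
  u_1 = (-2, -1, 2)
  u_2 = (-5/9, 20/9, 5/9)
  u_3 = (-3/2, 0, -3/2)

Apply the Gram-Schmidt recurrence
  u_1 = v_1
  u_i = v_i − Σ_{j<i} ((v_i · u_j) / (u_j · u_j)) · u_j.

Step by step this gives:
  u_1 = (-2, -1, 2)
  u_2 = (-5/9, 20/9, 5/9)
  u_3 = (-3/2, 0, -3/2)

Orthogonality check:
  u_2 · u_1 = 0 (should be 0)
  u_3 · u_1 = 0 (should be 0)
  u_3 · u_2 = 0 (should be 0)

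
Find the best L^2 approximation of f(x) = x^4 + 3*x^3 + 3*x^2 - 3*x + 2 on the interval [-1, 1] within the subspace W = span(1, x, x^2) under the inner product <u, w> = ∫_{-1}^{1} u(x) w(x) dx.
g(x) = 27*x^2/7 - 6*x/5 + 67/35

The best approximation g ∈ W is the orthogonal projection of f onto W. Writing g = a_0 + a_1 x + a_2 x^2, the coefficients solve the normal equations G · a = b where
  G_{ij} = <φ_i, φ_j> and b_i = <f, φ_i>, with φ_0 = 1, φ_1 = x, φ_2 = x^2.
G =
  [2, 0, 2/3]
  [0, 2/3, 0]
  [2/3, 0, 2/5],
b = (32/5, -4/5, 296/105).
Solving gives a_0 = 67/35, a_1 = -6/5, a_2 = 27/7, so
  g(x) = 27*x^2/7 - 6*x/5 + 67/35.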